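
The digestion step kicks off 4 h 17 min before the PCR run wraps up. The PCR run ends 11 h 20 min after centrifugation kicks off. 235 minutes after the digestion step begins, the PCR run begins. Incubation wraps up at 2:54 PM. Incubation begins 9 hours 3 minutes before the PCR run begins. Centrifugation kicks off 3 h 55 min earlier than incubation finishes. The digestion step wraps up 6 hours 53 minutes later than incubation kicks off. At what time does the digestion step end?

Centrifugation starts at 2:54 PM − 235 min = 10:59 AM.
The PCR run ends at 10:59 AM + 680 min = 10:19 PM.
The digestion step starts at 10:19 PM − 257 min = 6:02 PM.
The PCR run starts at 6:02 PM + 235 min = 9:57 PM.
Incubation starts at 9:57 PM − 543 min = 12:54 PM.
The digestion step ends at 12:54 PM + 413 min = 7:47 PM.

7:47 PM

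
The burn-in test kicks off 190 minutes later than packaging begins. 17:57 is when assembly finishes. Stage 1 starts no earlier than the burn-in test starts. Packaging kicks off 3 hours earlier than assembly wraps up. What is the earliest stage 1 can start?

Packaging starts at 17:57 − 180 min = 14:57.
The burn-in test starts at 14:57 + 190 min = 18:07.
Stage 1 is bounded by the burn-in test, so the earliest it can start is 18:07.

18:07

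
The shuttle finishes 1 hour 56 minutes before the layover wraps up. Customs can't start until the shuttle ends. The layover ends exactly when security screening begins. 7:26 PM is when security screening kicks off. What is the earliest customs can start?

The layover ends at 7:26 PM.
The shuttle ends at 7:26 PM − 116 min = 5:30 PM.
Customs is bounded by the shuttle, so the earliest it can start is 5:30 PM.

5:30 PM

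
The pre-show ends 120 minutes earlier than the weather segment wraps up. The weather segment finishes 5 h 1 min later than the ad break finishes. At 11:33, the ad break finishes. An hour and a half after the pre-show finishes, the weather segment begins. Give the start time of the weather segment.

16:04

The weather segment ends at 11:33 + 301 min = 16:34.
The pre-show ends at 16:34 − 120 min = 14:34.
The weather segment starts at 14:34 + 90 min = 16:04.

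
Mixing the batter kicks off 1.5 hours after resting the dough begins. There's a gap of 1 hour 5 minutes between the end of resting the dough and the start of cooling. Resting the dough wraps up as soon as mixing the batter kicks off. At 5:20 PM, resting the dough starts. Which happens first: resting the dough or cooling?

Mixing the batter starts at 5:20 PM + 90 min = 6:50 PM.
So resting the dough ends at 6:50 PM.
Cooling starts at 6:50 PM + 65 min = 7:55 PM.
Resting the dough starts at 5:20 PM and cooling starts at 7:55 PM, so resting the dough is first.

resting the dough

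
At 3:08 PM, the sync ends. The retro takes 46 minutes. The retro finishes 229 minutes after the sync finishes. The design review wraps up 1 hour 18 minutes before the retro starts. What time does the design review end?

4:53 PM

The retro ends at 3:08 PM + 229 min = 6:57 PM.
The retro starts at 6:57 PM − 46 min = 6:11 PM.
The design review ends at 6:11 PM − 78 min = 4:53 PM.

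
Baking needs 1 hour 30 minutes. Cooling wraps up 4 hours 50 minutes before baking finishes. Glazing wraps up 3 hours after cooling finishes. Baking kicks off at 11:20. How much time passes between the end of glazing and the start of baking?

20 minutes

Baking ends at 11:20 + 90 min = 12:50.
Cooling ends at 12:50 − 290 min = 08:00.
Glazing ends at 08:00 + 180 min = 11:00.
From 11:00 to 11:20 is 20 minutes.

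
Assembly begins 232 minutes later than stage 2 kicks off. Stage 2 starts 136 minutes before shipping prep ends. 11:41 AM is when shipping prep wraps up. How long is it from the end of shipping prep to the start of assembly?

1 hour 36 minutes

Stage 2 starts at 11:41 AM − 136 min = 9:25 AM.
Assembly starts at 9:25 AM + 232 min = 1:17 PM.
From 11:41 AM to 1:17 PM is 1 hour 36 minutes.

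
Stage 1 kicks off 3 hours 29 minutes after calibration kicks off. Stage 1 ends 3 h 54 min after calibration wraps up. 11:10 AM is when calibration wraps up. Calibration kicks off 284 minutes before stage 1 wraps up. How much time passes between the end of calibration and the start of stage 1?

2 hours 39 minutes

Stage 1 ends at 11:10 AM + 234 min = 3:04 PM.
Calibration starts at 3:04 PM − 284 min = 10:20 AM.
Stage 1 starts at 10:20 AM + 209 min = 1:49 PM.
From 11:10 AM to 1:49 PM is 2 hours 39 minutes.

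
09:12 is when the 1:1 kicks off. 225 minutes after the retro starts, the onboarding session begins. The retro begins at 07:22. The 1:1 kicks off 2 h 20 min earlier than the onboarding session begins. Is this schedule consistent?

No

The onboarding session starts at 07:22 + 225 min = 11:07.
The 1:1 starts at 11:07 − 140 min = 08:47.
But the 1:1 is also said to start at 09:12 — a 25-minute conflict.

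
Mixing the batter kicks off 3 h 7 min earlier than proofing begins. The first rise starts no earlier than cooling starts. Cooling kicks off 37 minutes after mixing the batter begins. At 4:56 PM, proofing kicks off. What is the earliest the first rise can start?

Mixing the batter starts at 4:56 PM − 187 min = 1:49 PM.
Cooling starts at 1:49 PM + 37 min = 2:26 PM.
The first rise is bounded by cooling, so the earliest it can start is 2:26 PM.

2:26 PM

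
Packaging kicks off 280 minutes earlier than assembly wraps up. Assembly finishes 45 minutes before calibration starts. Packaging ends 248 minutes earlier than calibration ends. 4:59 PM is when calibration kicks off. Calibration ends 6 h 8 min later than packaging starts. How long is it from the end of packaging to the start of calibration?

Assembly ends at 4:59 PM − 45 min = 4:14 PM.
Packaging starts at 4:14 PM − 280 min = 11:34 AM.
Calibration ends at 11:34 AM + 368 min = 5:42 PM.
Packaging ends at 5:42 PM − 248 min = 1:34 PM.
From 1:34 PM to 4:59 PM is 3 h 25 min.

3 h 25 min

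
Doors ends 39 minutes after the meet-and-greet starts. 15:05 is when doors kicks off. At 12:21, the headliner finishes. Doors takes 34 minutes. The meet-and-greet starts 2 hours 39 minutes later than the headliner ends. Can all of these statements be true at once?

Yes

The meet-and-greet starts at 12:21 + 159 min = 15:00.
Doors ends at 15:00 + 39 min = 15:39.
Doors starts at 15:39 − 34 min = 15:05.
That matches the stated 15:05, so the schedule is consistent.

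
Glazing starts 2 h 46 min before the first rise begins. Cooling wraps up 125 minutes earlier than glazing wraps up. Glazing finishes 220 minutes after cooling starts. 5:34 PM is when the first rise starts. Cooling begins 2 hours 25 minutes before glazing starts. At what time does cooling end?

1:58 PM

Glazing starts at 5:34 PM − 166 min = 2:48 PM.
Cooling starts at 2:48 PM − 145 min = 12:23 PM.
Glazing ends at 12:23 PM + 220 min = 4:03 PM.
Cooling ends at 4:03 PM − 125 min = 1:58 PM.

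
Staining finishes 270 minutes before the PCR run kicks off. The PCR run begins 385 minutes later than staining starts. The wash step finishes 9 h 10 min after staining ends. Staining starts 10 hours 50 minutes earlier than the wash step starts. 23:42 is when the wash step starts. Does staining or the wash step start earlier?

Staining starts at 23:42 − 650 min = 12:52.
Staining starts at 12:52 and the wash step starts at 23:42, so staining is first.

staining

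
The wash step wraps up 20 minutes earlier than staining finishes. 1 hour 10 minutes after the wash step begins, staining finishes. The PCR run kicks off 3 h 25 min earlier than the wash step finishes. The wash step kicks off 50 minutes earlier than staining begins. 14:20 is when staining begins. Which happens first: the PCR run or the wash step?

The wash step starts at 14:20 − 50 min = 13:30.
Staining ends at 13:30 + 70 min = 14:40.
The wash step ends at 14:40 − 20 min = 14:20.
The PCR run starts at 14:20 − 205 min = 10:55.
The PCR run starts at 10:55 and the wash step starts at 13:30, so the PCR run is first.

the PCR run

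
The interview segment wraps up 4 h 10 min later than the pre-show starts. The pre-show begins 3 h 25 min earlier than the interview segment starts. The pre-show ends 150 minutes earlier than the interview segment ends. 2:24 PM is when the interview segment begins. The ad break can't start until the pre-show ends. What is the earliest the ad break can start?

12:39 PM

The pre-show starts at 2:24 PM − 205 min = 10:59 AM.
The interview segment ends at 10:59 AM + 250 min = 3:09 PM.
The pre-show ends at 3:09 PM − 150 min = 12:39 PM.
The ad break is bounded by the pre-show, so the earliest it can start is 12:39 PM.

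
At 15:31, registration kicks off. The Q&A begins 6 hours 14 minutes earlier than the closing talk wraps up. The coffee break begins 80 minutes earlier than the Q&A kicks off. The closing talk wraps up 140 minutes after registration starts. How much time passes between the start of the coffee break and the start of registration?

The closing talk ends at 15:31 + 140 min = 17:51.
The Q&A starts at 17:51 − 374 min = 11:37.
The coffee break starts at 11:37 − 80 min = 10:17.
From 10:17 to 15:31 is 5 hours 14 minutes.

5 hours 14 minutes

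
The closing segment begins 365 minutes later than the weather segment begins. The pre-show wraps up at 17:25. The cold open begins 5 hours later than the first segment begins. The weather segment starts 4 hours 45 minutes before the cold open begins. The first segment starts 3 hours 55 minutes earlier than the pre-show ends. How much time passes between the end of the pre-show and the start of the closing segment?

The first segment starts at 17:25 − 235 min = 13:30.
The cold open starts at 13:30 + 300 min = 18:30.
The weather segment starts at 18:30 − 285 min = 13:45.
The closing segment starts at 13:45 + 365 min = 19:50.
From 17:25 to 19:50 is 2 hours 25 minutes.

2 hours 25 minutes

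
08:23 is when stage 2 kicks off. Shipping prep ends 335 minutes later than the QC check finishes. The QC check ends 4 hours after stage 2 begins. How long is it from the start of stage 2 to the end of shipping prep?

575 minutes

The QC check ends at 08:23 + 240 min = 12:23.
Shipping prep ends at 12:23 + 335 min = 17:58.
From 08:23 to 17:58 is 575 minutes.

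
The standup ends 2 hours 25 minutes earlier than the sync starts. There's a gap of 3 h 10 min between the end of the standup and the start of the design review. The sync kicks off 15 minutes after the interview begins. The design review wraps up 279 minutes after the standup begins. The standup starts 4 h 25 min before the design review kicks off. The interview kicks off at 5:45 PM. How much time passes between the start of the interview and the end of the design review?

The sync starts at 5:45 PM + 15 min = 6:00 PM.
The standup ends at 6:00 PM − 145 min = 3:35 PM.
The design review starts at 3:35 PM + 190 min = 6:45 PM.
The standup starts at 6:45 PM − 265 min = 2:20 PM.
The design review ends at 2:20 PM + 279 min = 6:59 PM.
From 5:45 PM to 6:59 PM is 1 h 14 min.

1 h 14 min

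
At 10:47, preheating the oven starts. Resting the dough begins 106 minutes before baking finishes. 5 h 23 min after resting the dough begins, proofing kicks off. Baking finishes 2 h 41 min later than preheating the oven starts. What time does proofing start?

Baking ends at 10:47 + 161 min = 13:28.
Resting the dough starts at 13:28 − 106 min = 11:42.
Proofing starts at 11:42 + 323 min = 17:05.

17:05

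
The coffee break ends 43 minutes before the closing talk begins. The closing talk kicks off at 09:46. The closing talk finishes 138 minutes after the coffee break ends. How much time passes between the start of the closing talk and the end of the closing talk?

1 h 35 min

The coffee break ends at 09:46 − 43 min = 09:03.
The closing talk ends at 09:03 + 138 min = 11:21.
From 09:46 to 11:21 is 1 h 35 min.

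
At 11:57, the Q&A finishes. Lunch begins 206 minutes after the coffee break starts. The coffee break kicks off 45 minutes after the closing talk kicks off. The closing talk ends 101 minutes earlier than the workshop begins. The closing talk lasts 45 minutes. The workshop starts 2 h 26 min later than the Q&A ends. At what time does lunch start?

The workshop starts at 11:57 + 146 min = 14:23.
The closing talk ends at 14:23 − 101 min = 12:42.
The closing talk starts at 12:42 − 45 min = 11:57.
The coffee break starts at 11:57 + 45 min = 12:42.
Lunch starts at 12:42 + 206 min = 16:08.

16:08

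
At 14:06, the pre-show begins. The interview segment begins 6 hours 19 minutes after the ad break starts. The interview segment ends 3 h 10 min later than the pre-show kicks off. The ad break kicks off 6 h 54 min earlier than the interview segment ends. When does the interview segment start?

The interview segment ends at 14:06 + 190 min = 17:16.
The ad break starts at 17:16 − 414 min = 10:22.
The interview segment starts at 10:22 + 379 min = 16:41.

16:41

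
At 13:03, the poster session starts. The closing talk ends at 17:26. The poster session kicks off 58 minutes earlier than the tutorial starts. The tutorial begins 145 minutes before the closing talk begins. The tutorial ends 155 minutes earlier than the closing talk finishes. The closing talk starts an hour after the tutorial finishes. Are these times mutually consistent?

The tutorial ends at 17:26 − 155 min = 14:51.
The closing talk starts at 14:51 + 60 min = 15:51.
The tutorial starts at 15:51 − 145 min = 13:26.
The poster session starts at 13:26 − 58 min = 12:28.
But the poster session is also said to start at 13:03 — a 35-minute conflict.

No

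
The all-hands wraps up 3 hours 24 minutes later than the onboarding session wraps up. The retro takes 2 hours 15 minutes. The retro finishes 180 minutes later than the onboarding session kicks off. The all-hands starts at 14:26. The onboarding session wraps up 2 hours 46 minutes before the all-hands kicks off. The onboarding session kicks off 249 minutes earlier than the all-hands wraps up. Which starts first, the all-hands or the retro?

The onboarding session ends at 14:26 − 166 min = 11:40.
The all-hands ends at 11:40 + 204 min = 15:04.
The onboarding session starts at 15:04 − 249 min = 10:55.
The retro ends at 10:55 + 180 min = 13:55.
The retro starts at 13:55 − 135 min = 11:40.
The all-hands starts at 14:26 and the retro starts at 11:40, so the retro is first.

the retro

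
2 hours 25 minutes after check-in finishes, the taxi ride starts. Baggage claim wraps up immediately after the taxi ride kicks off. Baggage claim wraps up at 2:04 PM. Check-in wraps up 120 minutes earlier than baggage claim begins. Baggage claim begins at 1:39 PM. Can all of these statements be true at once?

Yes

Check-in ends at 1:39 PM − 120 min = 11:39 AM.
The taxi ride starts at 11:39 AM + 145 min = 2:04 PM.
So baggage claim ends at 2:04 PM.
That matches the stated 2:04 PM, so the schedule is consistent.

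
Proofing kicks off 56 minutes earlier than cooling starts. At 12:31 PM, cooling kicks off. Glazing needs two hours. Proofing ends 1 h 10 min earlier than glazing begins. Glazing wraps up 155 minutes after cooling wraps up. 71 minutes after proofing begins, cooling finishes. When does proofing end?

12:11 PM

Proofing starts at 12:31 PM − 56 min = 11:35 AM.
Cooling ends at 11:35 AM + 71 min = 12:46 PM.
Glazing ends at 12:46 PM + 155 min = 3:21 PM.
Glazing starts at 3:21 PM − 120 min = 1:21 PM.
Proofing ends at 1:21 PM − 70 min = 12:11 PM.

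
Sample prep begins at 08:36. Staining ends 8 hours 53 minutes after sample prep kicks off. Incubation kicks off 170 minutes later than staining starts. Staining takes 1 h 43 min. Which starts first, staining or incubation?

staining

Staining ends at 08:36 + 533 min = 17:29.
Staining starts at 17:29 − 103 min = 15:46.
Incubation starts at 15:46 + 170 min = 18:36.
Staining starts at 15:46 and incubation starts at 18:36, so staining is first.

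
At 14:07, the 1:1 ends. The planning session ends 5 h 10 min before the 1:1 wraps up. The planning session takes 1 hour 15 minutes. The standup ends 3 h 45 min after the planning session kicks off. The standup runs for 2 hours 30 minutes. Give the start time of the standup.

08:57

The planning session ends at 14:07 − 310 min = 08:57.
The planning session starts at 08:57 − 75 min = 07:42.
The standup ends at 07:42 + 225 min = 11:27.
The standup starts at 11:27 − 150 min = 08:57.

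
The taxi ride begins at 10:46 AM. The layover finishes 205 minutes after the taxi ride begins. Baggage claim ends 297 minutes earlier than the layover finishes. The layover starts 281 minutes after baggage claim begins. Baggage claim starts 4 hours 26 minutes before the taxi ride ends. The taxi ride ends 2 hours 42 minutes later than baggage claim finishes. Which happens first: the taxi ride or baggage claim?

The layover ends at 10:46 AM + 205 min = 2:11 PM.
Baggage claim ends at 2:11 PM − 297 min = 9:14 AM.
The taxi ride ends at 9:14 AM + 162 min = 11:56 AM.
Baggage claim starts at 11:56 AM − 266 min = 7:30 AM.
The taxi ride starts at 10:46 AM and baggage claim starts at 7:30 AM, so baggage claim is first.

baggage claim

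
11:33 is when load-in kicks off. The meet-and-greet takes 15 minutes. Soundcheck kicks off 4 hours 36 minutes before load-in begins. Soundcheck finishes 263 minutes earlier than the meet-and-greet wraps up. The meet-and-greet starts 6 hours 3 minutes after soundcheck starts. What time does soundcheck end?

Soundcheck starts at 11:33 − 276 min = 06:57.
The meet-and-greet starts at 06:57 + 363 min = 13:00.
The meet-and-greet ends at 13:00 + 15 min = 13:15.
Soundcheck ends at 13:15 − 263 min = 08:52.

08:52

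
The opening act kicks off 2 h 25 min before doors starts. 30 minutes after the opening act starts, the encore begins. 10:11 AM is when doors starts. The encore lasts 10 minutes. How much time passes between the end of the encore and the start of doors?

105 minutes

The opening act starts at 10:11 AM − 145 min = 7:46 AM.
The encore starts at 7:46 AM + 30 min = 8:16 AM.
The encore ends at 8:16 AM + 10 min = 8:26 AM.
From 8:26 AM to 10:11 AM is 105 minutes.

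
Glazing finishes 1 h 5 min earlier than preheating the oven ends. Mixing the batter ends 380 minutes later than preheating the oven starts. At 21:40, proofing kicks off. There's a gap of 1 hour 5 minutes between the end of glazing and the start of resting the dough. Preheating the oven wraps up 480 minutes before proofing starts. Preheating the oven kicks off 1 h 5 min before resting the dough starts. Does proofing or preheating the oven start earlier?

preheating the oven

Preheating the oven ends at 21:40 − 480 min = 13:40.
Glazing ends at 13:40 − 65 min = 12:35.
Resting the dough starts at 12:35 + 65 min = 13:40.
Preheating the oven starts at 13:40 − 65 min = 12:35.
Proofing starts at 21:40 and preheating the oven starts at 12:35, so preheating the oven is first.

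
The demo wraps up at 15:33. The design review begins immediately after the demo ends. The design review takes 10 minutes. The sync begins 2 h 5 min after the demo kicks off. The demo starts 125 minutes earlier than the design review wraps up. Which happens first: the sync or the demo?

the demo

The design review starts at 15:33.
The design review ends at 15:33 + 10 min = 15:43.
The demo starts at 15:43 − 125 min = 13:38.
The sync starts at 13:38 + 125 min = 15:43.
The sync starts at 15:43 and the demo starts at 13:38, so the demo is first.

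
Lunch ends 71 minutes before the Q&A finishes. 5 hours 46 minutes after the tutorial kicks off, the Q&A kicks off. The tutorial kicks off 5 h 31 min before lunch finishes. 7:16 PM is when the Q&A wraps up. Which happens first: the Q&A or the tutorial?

the tutorial

Lunch ends at 7:16 PM − 71 min = 6:05 PM.
The tutorial starts at 6:05 PM − 331 min = 12:34 PM.
The Q&A starts at 12:34 PM + 346 min = 6:20 PM.
The Q&A starts at 6:20 PM and the tutorial starts at 12:34 PM, so the tutorial is first.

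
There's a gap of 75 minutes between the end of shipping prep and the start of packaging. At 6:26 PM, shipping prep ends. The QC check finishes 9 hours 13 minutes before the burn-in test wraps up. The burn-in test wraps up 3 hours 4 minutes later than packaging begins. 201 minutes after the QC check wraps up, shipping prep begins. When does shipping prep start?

4:53 PM

Packaging starts at 6:26 PM + 75 min = 7:41 PM.
The burn-in test ends at 7:41 PM + 184 min = 10:45 PM.
The QC check ends at 10:45 PM − 553 min = 1:32 PM.
Shipping prep starts at 1:32 PM + 201 min = 4:53 PM.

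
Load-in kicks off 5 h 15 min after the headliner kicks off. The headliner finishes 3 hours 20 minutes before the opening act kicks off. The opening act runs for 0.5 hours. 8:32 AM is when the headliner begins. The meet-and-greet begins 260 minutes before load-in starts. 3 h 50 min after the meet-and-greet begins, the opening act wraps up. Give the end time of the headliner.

9:27 AM

Load-in starts at 8:32 AM + 315 min = 1:47 PM.
The meet-and-greet starts at 1:47 PM − 260 min = 9:27 AM.
The opening act ends at 9:27 AM + 230 min = 1:17 PM.
The opening act starts at 1:17 PM − 30 min = 12:47 PM.
The headliner ends at 12:47 PM − 200 min = 9:27 AM.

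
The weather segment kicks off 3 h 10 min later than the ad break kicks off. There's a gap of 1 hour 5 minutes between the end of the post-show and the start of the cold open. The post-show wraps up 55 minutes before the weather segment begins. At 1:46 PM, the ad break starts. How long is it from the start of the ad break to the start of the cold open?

The weather segment starts at 1:46 PM + 190 min = 4:56 PM.
The post-show ends at 4:56 PM − 55 min = 4:01 PM.
The cold open starts at 4:01 PM + 65 min = 5:06 PM.
From 1:46 PM to 5:06 PM is 3 hours 20 minutes.

3 hours 20 minutes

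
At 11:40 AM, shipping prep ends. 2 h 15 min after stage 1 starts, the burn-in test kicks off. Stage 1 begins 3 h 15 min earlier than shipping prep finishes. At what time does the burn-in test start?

10:40 AM

Stage 1 starts at 11:40 AM − 195 min = 8:25 AM.
The burn-in test starts at 8:25 AM + 135 min = 10:40 AM.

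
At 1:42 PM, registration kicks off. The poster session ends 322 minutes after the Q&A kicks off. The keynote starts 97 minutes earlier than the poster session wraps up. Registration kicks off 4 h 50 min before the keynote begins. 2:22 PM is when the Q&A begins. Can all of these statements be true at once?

No

The poster session ends at 2:22 PM + 322 min = 7:44 PM.
The keynote starts at 7:44 PM − 97 min = 6:07 PM.
Registration starts at 6:07 PM − 290 min = 1:17 PM.
But registration is also said to start at 1:42 PM — a 25-minute conflict.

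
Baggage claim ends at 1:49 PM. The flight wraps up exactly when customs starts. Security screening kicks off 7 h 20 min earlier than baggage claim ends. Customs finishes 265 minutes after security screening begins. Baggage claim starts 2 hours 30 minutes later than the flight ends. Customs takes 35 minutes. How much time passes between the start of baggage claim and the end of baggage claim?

Security screening starts at 1:49 PM − 440 min = 6:29 AM.
Customs ends at 6:29 AM + 265 min = 10:54 AM.
Customs starts at 10:54 AM − 35 min = 10:19 AM.
So the flight ends at 10:19 AM.
Baggage claim starts at 10:19 AM + 150 min = 12:49 PM.
From 12:49 PM to 1:49 PM is 60 minutes.

60 minutes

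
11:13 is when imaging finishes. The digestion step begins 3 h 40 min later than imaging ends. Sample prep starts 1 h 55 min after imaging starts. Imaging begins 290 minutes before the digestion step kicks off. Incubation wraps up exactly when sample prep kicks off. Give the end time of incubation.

11:58

The digestion step starts at 11:13 + 220 min = 14:53.
Imaging starts at 14:53 − 290 min = 10:03.
Sample prep starts at 10:03 + 115 min = 11:58.
So incubation ends at 11:58.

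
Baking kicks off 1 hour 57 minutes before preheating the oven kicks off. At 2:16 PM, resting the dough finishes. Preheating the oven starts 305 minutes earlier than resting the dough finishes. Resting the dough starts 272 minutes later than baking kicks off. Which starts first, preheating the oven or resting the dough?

Preheating the oven starts at 2:16 PM − 305 min = 9:11 AM.
Baking starts at 9:11 AM − 117 min = 7:14 AM.
Resting the dough starts at 7:14 AM + 272 min = 11:46 AM.
Preheating the oven starts at 9:11 AM and resting the dough starts at 11:46 AM, so preheating the oven is first.

preheating the oven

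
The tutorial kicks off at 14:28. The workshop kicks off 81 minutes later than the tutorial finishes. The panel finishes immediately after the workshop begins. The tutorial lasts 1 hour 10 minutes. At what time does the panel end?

The tutorial ends at 14:28 + 70 min = 15:38.
The workshop starts at 15:38 + 81 min = 16:59.
So the panel ends at 16:59.

16:59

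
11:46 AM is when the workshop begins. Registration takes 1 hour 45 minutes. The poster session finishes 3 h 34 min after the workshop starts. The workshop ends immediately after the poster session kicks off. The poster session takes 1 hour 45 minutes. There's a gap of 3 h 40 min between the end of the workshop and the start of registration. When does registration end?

7:00 PM

The poster session ends at 11:46 AM + 214 min = 3:20 PM.
The poster session starts at 3:20 PM − 105 min = 1:35 PM.
So the workshop ends at 1:35 PM.
Registration starts at 1:35 PM + 220 min = 5:15 PM.
Registration ends at 5:15 PM + 105 min = 7:00 PM.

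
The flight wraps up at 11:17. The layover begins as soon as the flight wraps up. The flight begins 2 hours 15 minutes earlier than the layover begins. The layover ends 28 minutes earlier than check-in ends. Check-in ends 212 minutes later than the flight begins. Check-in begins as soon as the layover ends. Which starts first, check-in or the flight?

The layover starts at 11:17.
The flight starts at 11:17 − 135 min = 09:02.
Check-in ends at 09:02 + 212 min = 12:34.
The layover ends at 12:34 − 28 min = 12:06.
So check-in starts at 12:06.
Check-in starts at 12:06 and the flight starts at 09:02, so the flight is first.

the flight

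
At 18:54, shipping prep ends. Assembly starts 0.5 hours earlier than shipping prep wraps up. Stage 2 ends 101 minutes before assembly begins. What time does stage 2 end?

16:43

Assembly starts at 18:54 − 30 min = 18:24.
Stage 2 ends at 18:24 − 101 min = 16:43.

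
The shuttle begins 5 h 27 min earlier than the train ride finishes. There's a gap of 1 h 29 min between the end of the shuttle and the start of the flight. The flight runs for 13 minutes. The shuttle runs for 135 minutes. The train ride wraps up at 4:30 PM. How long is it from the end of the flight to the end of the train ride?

The shuttle starts at 4:30 PM − 327 min = 11:03 AM.
The shuttle ends at 11:03 AM + 135 min = 1:18 PM.
The flight starts at 1:18 PM + 89 min = 2:47 PM.
The flight ends at 2:47 PM + 13 min = 3:00 PM.
From 3:00 PM to 4:30 PM is 1 hour 30 minutes.

1 hour 30 minutes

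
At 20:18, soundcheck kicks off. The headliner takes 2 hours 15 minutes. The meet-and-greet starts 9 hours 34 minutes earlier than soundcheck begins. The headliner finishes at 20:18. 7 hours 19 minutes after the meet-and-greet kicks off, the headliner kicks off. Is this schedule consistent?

Yes

The meet-and-greet starts at 20:18 − 574 min = 10:44.
The headliner starts at 10:44 + 439 min = 18:03.
The headliner ends at 18:03 + 135 min = 20:18.
That matches the stated 20:18, so the schedule is consistent.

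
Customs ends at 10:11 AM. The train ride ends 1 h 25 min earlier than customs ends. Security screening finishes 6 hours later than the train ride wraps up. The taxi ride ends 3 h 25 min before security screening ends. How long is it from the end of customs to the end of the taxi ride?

The train ride ends at 10:11 AM − 85 min = 8:46 AM.
Security screening ends at 8:46 AM + 360 min = 2:46 PM.
The taxi ride ends at 2:46 PM − 205 min = 11:21 AM.
From 10:11 AM to 11:21 AM is 1 hour 10 minutes.

1 hour 10 minutes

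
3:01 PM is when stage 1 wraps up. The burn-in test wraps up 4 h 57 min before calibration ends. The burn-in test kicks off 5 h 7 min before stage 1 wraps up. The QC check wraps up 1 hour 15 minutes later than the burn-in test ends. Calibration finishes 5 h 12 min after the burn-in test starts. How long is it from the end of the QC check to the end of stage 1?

3 h 37 min

The burn-in test starts at 3:01 PM − 307 min = 9:54 AM.
Calibration ends at 9:54 AM + 312 min = 3:06 PM.
The burn-in test ends at 3:06 PM − 297 min = 10:09 AM.
The QC check ends at 10:09 AM + 75 min = 11:24 AM.
From 11:24 AM to 3:01 PM is 3 h 37 min.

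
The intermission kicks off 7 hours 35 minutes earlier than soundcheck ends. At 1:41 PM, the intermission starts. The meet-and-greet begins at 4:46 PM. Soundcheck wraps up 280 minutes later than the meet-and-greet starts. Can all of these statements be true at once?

No

Soundcheck ends at 4:46 PM + 280 min = 9:26 PM.
The intermission starts at 9:26 PM − 455 min = 1:51 PM.
But the intermission is also said to start at 1:41 PM — a 10-minute conflict.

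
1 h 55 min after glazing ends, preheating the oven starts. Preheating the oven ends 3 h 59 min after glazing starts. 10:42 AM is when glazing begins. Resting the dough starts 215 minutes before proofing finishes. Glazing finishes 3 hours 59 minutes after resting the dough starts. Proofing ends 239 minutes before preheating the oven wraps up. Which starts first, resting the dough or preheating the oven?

Preheating the oven ends at 10:42 AM + 239 min = 2:41 PM.
Proofing ends at 2:41 PM − 239 min = 10:42 AM.
Resting the dough starts at 10:42 AM − 215 min = 7:07 AM.
Glazing ends at 7:07 AM + 239 min = 11:06 AM.
Preheating the oven starts at 11:06 AM + 115 min = 1:01 PM.
Resting the dough starts at 7:07 AM and preheating the oven starts at 1:01 PM, so resting the dough is first.

resting the dough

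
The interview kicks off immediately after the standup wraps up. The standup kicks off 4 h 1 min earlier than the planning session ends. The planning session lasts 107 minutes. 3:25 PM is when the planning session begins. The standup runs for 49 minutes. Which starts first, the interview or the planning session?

the interview

The planning session ends at 3:25 PM + 107 min = 5:12 PM.
The standup starts at 5:12 PM − 241 min = 1:11 PM.
The standup ends at 1:11 PM + 49 min = 2:00 PM.
So the interview starts at 2:00 PM.
The interview starts at 2:00 PM and the planning session starts at 3:25 PM, so the interview is first.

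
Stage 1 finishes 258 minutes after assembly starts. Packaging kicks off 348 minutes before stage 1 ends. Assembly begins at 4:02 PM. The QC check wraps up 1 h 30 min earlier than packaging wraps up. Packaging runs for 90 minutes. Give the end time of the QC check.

2:32 PM

Stage 1 ends at 4:02 PM + 258 min = 8:20 PM.
Packaging starts at 8:20 PM − 348 min = 2:32 PM.
Packaging ends at 2:32 PM + 90 min = 4:02 PM.
The QC check ends at 4:02 PM − 90 min = 2:32 PM.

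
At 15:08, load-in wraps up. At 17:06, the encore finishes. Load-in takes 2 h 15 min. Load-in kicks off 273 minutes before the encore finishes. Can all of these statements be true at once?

Load-in starts at 17:06 − 273 min = 12:33.
Load-in ends at 12:33 + 135 min = 14:48.
But load-in is also said to end at 15:08 — a 20-minute conflict.

No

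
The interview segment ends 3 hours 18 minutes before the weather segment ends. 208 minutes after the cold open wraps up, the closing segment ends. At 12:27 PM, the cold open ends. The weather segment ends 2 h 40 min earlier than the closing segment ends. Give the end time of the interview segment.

The closing segment ends at 12:27 PM + 208 min = 3:55 PM.
The weather segment ends at 3:55 PM − 160 min = 1:15 PM.
The interview segment ends at 1:15 PM − 198 min = 9:57 AM.

9:57 AM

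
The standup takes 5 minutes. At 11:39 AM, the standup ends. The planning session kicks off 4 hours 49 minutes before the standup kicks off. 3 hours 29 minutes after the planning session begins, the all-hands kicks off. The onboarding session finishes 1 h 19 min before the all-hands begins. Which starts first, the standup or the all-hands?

The standup starts at 11:39 AM − 5 min = 11:34 AM.
The planning session starts at 11:34 AM − 289 min = 6:45 AM.
The all-hands starts at 6:45 AM + 209 min = 10:14 AM.
The standup starts at 11:34 AM and the all-hands starts at 10:14 AM, so the all-hands is first.

the all-hands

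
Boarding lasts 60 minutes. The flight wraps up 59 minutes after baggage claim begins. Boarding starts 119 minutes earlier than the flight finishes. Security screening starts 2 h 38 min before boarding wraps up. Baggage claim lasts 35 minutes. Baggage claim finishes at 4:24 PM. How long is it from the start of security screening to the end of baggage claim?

Baggage claim starts at 4:24 PM − 35 min = 3:49 PM.
The flight ends at 3:49 PM + 59 min = 4:48 PM.
Boarding starts at 4:48 PM − 119 min = 2:49 PM.
Boarding ends at 2:49 PM + 60 min = 3:49 PM.
Security screening starts at 3:49 PM − 158 min = 1:11 PM.
From 1:11 PM to 4:24 PM is 193 minutes.

193 minutes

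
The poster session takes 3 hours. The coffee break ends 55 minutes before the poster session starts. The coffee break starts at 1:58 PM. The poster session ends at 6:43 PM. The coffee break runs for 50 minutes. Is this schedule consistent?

Yes

The poster session starts at 6:43 PM − 180 min = 3:43 PM.
The coffee break ends at 3:43 PM − 55 min = 2:48 PM.
The coffee break starts at 2:48 PM − 50 min = 1:58 PM.
That matches the stated 1:58 PM, so the schedule is consistent.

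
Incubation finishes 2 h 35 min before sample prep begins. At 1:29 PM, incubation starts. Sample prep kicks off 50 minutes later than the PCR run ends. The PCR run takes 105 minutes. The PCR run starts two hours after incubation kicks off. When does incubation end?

The PCR run starts at 1:29 PM + 120 min = 3:29 PM.
The PCR run ends at 3:29 PM + 105 min = 5:14 PM.
Sample prep starts at 5:14 PM + 50 min = 6:04 PM.
Incubation ends at 6:04 PM − 155 min = 3:29 PM.

3:29 PM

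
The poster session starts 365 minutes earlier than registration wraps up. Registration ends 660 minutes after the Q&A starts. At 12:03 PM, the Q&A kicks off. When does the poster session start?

4:58 PM

Registration ends at 12:03 PM + 660 min = 11:03 PM.
The poster session starts at 11:03 PM − 365 min = 4:58 PM.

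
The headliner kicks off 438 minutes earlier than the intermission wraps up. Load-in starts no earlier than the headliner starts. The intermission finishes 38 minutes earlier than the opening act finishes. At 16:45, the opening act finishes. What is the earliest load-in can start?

08:49

The intermission ends at 16:45 − 38 min = 16:07.
The headliner starts at 16:07 − 438 min = 08:49.
Load-in is bounded by the headliner, so the earliest it can start is 08:49.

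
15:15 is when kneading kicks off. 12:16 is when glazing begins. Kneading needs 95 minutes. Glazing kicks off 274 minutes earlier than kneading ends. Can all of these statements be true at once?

Kneading ends at 15:15 + 95 min = 16:50.
Glazing starts at 16:50 − 274 min = 12:16.
That matches the stated 12:16, so the schedule is consistent.

Yes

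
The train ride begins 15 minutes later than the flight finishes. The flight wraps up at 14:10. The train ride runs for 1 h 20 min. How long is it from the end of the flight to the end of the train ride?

The train ride starts at 14:10 + 15 min = 14:25.
The train ride ends at 14:25 + 80 min = 15:45.
From 14:10 to 15:45 is 95 minutes.

95 minutes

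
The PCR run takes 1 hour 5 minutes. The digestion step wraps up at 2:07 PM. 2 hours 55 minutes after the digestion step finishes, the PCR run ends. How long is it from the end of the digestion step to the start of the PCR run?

110 minutes

The PCR run ends at 2:07 PM + 175 min = 5:02 PM.
The PCR run starts at 5:02 PM − 65 min = 3:57 PM.
From 2:07 PM to 3:57 PM is 110 minutes.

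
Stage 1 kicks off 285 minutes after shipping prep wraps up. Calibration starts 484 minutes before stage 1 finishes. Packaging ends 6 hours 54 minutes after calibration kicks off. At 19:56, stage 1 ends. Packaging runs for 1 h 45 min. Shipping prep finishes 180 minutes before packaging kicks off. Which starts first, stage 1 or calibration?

calibration

Calibration starts at 19:56 − 484 min = 11:52.
Packaging ends at 11:52 + 414 min = 18:46.
Packaging starts at 18:46 − 105 min = 17:01.
Shipping prep ends at 17:01 − 180 min = 14:01.
Stage 1 starts at 14:01 + 285 min = 18:46.
Stage 1 starts at 18:46 and calibration starts at 11:52, so calibration is first.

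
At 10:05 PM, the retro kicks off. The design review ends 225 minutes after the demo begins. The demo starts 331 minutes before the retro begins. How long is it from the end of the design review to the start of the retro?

The demo starts at 10:05 PM − 331 min = 4:34 PM.
The design review ends at 4:34 PM + 225 min = 8:19 PM.
From 8:19 PM to 10:05 PM is 1 h 46 min.

1 h 46 min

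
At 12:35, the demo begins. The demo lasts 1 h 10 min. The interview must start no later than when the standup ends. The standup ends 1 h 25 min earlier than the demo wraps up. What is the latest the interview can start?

The demo ends at 12:35 + 70 min = 13:45.
The standup ends at 13:45 − 85 min = 12:20.
The interview is bounded by the standup, so the latest it can start is 12:20.

12:20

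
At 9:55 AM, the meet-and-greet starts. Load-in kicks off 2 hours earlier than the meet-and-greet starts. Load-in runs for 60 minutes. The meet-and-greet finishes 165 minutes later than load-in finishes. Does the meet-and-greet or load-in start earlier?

Load-in starts at 9:55 AM − 120 min = 7:55 AM.
The meet-and-greet starts at 9:55 AM and load-in starts at 7:55 AM, so load-in is first.

load-in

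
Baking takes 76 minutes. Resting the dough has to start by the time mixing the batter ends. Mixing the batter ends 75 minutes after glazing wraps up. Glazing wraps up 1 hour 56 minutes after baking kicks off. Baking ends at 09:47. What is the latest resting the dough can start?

11:42

Baking starts at 09:47 − 76 min = 08:31.
Glazing ends at 08:31 + 116 min = 10:27.
Mixing the batter ends at 10:27 + 75 min = 11:42.
Resting the dough is bounded by mixing the batter, so the latest it can start is 11:42.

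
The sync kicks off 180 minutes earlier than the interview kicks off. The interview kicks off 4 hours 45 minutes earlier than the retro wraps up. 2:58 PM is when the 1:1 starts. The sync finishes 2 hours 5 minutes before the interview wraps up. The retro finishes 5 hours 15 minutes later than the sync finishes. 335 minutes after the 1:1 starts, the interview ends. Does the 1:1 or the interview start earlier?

the 1:1

The interview ends at 2:58 PM + 335 min = 8:33 PM.
The sync ends at 8:33 PM − 125 min = 6:28 PM.
The retro ends at 6:28 PM + 315 min = 11:43 PM.
The interview starts at 11:43 PM − 285 min = 6:58 PM.
The 1:1 starts at 2:58 PM and the interview starts at 6:58 PM, so the 1:1 is first.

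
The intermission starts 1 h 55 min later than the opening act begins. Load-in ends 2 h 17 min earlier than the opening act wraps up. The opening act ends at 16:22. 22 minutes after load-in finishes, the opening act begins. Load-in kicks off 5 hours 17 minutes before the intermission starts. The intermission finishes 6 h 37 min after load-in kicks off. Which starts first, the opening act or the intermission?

the opening act

Load-in ends at 16:22 − 137 min = 14:05.
The opening act starts at 14:05 + 22 min = 14:27.
The intermission starts at 14:27 + 115 min = 16:22.
The opening act starts at 14:27 and the intermission starts at 16:22, so the opening act is first.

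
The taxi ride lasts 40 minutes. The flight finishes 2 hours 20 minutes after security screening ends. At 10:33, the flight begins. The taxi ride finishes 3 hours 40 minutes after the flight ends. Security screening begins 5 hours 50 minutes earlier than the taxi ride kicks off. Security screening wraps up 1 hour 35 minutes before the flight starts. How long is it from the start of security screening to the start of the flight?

Security screening ends at 10:33 − 95 min = 08:58.
The flight ends at 08:58 + 140 min = 11:18.
The taxi ride ends at 11:18 + 220 min = 14:58.
The taxi ride starts at 14:58 − 40 min = 14:18.
Security screening starts at 14:18 − 350 min = 08:28.
From 08:28 to 10:33 is 2 h 5 min.

2 h 5 min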